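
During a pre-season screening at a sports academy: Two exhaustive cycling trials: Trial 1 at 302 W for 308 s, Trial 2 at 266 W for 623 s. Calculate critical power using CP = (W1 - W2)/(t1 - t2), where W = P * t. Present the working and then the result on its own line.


W1 = 302 * 308 = 93016 J
W2 = 266 * 623 = 165718 J
CP = (93016 - 165718) / (308 - 623)
= -72702 / -315
= 230.8 W

230.8 W


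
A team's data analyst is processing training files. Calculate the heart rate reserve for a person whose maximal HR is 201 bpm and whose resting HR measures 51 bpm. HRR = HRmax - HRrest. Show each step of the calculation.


HRmax = 201 bpm
HRrest = 51 bpm
HRR = 201 - 51 = 150 bpm

150 bpm


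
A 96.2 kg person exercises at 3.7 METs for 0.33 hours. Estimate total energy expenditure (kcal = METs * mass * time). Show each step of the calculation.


Energy = METs * mass(kg) * time(h)
= 3.7 * 96.2 * 0.33
= 117.46 kcal

117.46 kcal


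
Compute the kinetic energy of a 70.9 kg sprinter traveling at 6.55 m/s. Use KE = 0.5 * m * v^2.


Velocity squared = 42.9025
KE = 0.5 * 70.9 * 42.9025 = 1520.89 J

1520.89 J


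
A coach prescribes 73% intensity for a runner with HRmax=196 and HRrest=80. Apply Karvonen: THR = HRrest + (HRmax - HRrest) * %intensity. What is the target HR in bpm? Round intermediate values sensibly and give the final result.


Heart rate reserve = 196 - 80 = 116
Intensity fraction = 73 / 100 = 0.73
THR = 80 + 116 * 0.73 = 164.68 bpm

164.68 bpm


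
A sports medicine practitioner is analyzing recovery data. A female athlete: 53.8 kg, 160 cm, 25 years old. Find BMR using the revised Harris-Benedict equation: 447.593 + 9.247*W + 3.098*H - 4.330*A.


Intercept = 447.593
Weight contribution = 9.247 * 53.8 = 497.4886
Height contribution = 3.098 * 160 = 495.68
Age contribution = 4.33 * 25 = 108.25
BMR = 447.593 + 497.4886 + 495.68 - 108.25
= 1332.51 kcal/day

1332.51 kcal/day


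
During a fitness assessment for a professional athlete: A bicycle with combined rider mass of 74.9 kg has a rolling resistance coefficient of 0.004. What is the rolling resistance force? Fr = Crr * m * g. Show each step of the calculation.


Fr = 0.004 * 74.9 * 9.81
= 0.2996 * 9.81
= 2.939 N

2.939 N


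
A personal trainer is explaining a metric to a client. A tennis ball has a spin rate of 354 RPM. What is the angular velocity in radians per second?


Convert RPM to rad/s: multiply by 2*pi and divide by 60
omega = 354 * 2 * pi / 60
= 37.071 rad/s

37.071 rad/s


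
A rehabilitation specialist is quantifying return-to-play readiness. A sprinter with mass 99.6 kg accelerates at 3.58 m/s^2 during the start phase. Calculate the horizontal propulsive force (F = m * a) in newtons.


F = m * a
= 99.6 * 3.58
= 356.57 N

356.57 N


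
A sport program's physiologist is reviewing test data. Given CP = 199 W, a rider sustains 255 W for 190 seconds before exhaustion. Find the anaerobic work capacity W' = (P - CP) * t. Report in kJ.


Excess power = 255 - 199 = 56 W
Work above CP = 56 * 190 = 10640 J
W' = 10.64 kJ

10.64 kJ


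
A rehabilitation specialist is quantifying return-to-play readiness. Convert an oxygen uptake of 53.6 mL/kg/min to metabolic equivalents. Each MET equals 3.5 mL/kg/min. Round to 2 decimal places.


One MET = 3.5 mL/kg/min
Number of METs = 53.6 / 3.5
= 15.31 METs

15.31 METs


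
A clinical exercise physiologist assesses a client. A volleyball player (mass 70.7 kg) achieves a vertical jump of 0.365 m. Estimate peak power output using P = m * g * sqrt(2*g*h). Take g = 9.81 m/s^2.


2 * g * h = 2 * 9.81 * 0.365 = 7.1613
sqrt(7.1613) = 2.676061 m/s
P = 70.7 * 9.81 * 2.676061 = 1856.03 W

1856.03 W


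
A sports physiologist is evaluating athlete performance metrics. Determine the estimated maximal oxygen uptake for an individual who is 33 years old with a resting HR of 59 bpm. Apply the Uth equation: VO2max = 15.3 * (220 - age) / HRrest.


HRmax = 220 - 33 = 187
VO2max = 15.3 * (187 / 59)
= 15.3 * 3.1695
= 48.49 mL/kg/min

48.49 mL/kg/min


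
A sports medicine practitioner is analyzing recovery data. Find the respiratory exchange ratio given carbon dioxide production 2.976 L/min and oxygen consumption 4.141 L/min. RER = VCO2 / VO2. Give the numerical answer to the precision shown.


VCO2 = 2.976 L/min
VO2 = 4.141 L/min
RER = 2.976 / 4.141 = 0.7187

0.7187


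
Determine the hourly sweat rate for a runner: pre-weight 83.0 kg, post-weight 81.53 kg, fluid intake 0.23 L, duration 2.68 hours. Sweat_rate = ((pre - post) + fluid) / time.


Mass lost = 83.0 - 81.53 = 1.47 kg
Add fluid consumed: 1.47 + 0.23 = 1.7 L total sweat
Sweat rate = 1.7 / 2.68 = 0.634 L/h

0.634 L/h


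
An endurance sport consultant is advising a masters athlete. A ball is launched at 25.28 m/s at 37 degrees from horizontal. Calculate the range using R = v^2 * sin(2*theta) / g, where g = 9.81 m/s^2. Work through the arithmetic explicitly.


sin(2 * 37) = sin(74) = 0.961262
v^2 = 25.28^2 = 639.0784
R = 639.0784 * 0.961262 / 9.81
= 62.622 m

62.622 m


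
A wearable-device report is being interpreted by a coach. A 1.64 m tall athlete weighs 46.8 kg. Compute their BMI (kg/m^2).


height^2 = 2.6896 m^2
BMI = 46.8 / 2.6896 = 17.4 kg/m^2

17.4 kg/m^2


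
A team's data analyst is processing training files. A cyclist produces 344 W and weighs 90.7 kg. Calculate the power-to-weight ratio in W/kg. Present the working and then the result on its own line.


P/W = power / mass
= 344 / 90.7
= 3.793 W/kg

3.793 W/kg


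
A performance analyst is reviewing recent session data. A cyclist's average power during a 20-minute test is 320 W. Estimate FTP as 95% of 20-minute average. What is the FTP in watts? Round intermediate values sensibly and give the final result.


FTP = 20-min power * 0.95
= 320 * 0.95
= 304.0 W

304.0 W


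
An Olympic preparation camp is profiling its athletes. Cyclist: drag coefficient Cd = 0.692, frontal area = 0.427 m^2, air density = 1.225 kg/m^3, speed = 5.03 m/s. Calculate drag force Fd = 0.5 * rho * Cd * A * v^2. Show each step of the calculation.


v^2 = 5.03^2 = 25.3009
Fd = 0.5 * 1.225 * 0.692 * 0.427 * 25.3009
= 4.579 N

4.579 N


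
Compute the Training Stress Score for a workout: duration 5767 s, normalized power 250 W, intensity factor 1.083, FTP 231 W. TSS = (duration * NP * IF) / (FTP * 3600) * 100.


Product = 5767 * 250 * 1.083 = 1561415.25
Base = 231 * 3600 = 831600
TSS = 1561415.25 / 831600 * 100 = 187.76

187.76 TSS


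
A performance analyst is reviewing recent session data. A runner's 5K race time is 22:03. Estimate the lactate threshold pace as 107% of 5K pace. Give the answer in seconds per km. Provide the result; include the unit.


Total race time = 22*60 + 3 = 1323 seconds
5K pace = 1323 / 5 = 264.6 sec/km
LT pace = 264.6 * 1.07 = 283.12 sec/km

283.12 s/km


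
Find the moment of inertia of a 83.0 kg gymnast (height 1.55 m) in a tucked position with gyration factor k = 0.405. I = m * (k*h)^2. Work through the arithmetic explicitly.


Radius of gyration = 0.405 * 1.55 = 0.62775 m
I = 83.0 * 0.62775^2
= 83.0 * 0.39407
= 32.708 kg*m^2

32.708 kg*m^2


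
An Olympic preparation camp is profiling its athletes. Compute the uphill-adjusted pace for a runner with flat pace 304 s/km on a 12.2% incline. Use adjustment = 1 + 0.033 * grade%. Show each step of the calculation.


Adjustment factor = 1 + 0.033 * 12.2 = 1.4026
Grade-adjusted pace = 304 * 1.4026 = 426.39 s/km

426.39 s/km


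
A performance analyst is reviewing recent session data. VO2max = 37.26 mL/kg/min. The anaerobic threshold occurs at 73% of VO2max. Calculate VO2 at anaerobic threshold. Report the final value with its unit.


AT fraction = 73 / 100 = 0.73
AT VO2 = 37.26 * 0.73
= 27.2 mL/kg/min

27.2 mL/kg/min


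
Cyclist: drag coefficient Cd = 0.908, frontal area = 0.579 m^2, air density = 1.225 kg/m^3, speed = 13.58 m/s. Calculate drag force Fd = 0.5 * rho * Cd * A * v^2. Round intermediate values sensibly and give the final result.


v^2 = 13.58^2 = 184.4164
Fd = 0.5 * 1.225 * 0.908 * 0.579 * 184.4164
= 59.384 N

59.384 N


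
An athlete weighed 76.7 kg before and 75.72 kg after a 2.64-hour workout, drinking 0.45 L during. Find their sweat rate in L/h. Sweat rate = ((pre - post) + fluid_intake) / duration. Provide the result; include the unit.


Body mass change = 0.98 kg
Total sweat loss = 0.98 + 0.45 = 1.43 L
Rate = 1.43 / 2.64 = 0.542 L/h

0.542 L/h


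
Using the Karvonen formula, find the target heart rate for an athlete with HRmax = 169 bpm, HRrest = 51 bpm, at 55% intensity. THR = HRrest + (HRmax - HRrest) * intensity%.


HRR = 169 - 51 = 118
THR = 51 + 118 * 0.55
= 51 + 64.9
= 115.9 bpm

115.9 bpm


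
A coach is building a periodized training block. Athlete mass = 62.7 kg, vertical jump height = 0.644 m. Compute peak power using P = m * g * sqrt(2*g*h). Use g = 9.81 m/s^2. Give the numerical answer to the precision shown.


sqrt(2 * 9.81 * 0.644) = sqrt(12.63528) = 3.554614 m/s
P = 62.7 * 9.81 * 3.554614
= 2186.4 W

2186.4 W


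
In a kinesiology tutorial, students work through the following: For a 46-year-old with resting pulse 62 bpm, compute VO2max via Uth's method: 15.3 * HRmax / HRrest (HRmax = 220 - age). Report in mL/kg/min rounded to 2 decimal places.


Step 1: HRmax = 220 - 46 = 174 bpm
Step 2: Ratio = 174 / 62 = 2.8065
Step 3: VO2max = 15.3 * 2.8065 = 42.94 mL/kg/min

42.94 mL/kg/min


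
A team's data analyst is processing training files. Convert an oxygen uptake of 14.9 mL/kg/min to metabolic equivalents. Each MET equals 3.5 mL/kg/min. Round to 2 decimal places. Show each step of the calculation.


One MET = 3.5 mL/kg/min
Number of METs = 14.9 / 3.5
= 4.26 METs

4.26 METs


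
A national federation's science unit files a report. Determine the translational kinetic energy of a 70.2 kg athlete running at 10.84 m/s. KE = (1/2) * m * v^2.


KE = 0.5 * m * v^2
= 0.5 * 70.2 * 10.84^2
= 0.5 * 70.2 * 117.5056
= 4124.45 J

4124.45 J


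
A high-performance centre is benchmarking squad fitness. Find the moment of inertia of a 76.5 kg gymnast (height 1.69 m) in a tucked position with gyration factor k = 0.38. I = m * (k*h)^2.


Radius of gyration = 0.38 * 1.69 = 0.6422 m
I = 76.5 * 0.6422^2
= 76.5 * 0.412421
= 31.55 kg*m^2

31.55 kg*m^2


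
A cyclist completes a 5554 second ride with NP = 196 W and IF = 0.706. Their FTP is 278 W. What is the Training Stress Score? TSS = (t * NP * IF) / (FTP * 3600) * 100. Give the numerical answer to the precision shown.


t * NP * IF = 5554 * 196 * 0.706 = 768540.304
FTP * 3600 = 1000800
TSS = (768540.304 / 1000800) * 100 = 76.79

76.79 TSS


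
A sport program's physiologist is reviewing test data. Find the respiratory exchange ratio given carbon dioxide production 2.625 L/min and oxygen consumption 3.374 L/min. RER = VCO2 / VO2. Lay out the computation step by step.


VCO2 = 2.625 L/min
VO2 = 3.374 L/min
RER = 2.625 / 3.374 = 0.778

0.778


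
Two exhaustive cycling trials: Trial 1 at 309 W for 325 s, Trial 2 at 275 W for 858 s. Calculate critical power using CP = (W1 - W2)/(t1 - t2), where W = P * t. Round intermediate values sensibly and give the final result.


W1 = 309 * 325 = 100425 J
W2 = 275 * 858 = 235950 J
CP = (100425 - 235950) / (325 - 858)
= -135525 / -533
= 254.27 W

254.27 W


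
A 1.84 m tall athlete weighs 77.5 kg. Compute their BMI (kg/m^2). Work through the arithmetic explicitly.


height^2 = 3.3856 m^2
BMI = 77.5 / 3.3856 = 22.89 kg/m^2

22.89 kg/m^2


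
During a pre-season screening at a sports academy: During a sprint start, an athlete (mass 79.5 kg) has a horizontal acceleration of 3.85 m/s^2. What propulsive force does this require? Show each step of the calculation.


Propulsive force = mass * acceleration
= 79.5 kg * 3.85 m/s^2
= 306.08 N

306.08 N


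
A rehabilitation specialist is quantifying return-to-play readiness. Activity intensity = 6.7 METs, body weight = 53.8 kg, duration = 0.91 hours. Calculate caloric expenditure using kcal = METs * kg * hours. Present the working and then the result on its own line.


kcal = 6.7 * 53.8 * 0.91
= 360.46 * 0.91
= 328.02 kcal

328.02 kcal


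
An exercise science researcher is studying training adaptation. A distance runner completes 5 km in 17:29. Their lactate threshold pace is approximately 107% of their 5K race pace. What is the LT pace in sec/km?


Convert to seconds: 17 min 29 s = 1049 s
Pace per km = 1049 / 5 = 209.8 s/km
LT pace = 209.8 * 1.07 = 224.49 s/km

224.49 s/km


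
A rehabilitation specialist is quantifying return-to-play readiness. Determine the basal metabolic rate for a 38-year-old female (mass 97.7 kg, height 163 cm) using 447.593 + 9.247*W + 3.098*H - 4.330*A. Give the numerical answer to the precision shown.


BMR = 447.593 + 9.247*97.7 + 3.098*163 - 4.330*38
= 1691.46 kcal/day

1691.46 kcal/day


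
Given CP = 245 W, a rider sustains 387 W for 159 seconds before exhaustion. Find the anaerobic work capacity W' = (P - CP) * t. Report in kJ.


Excess power = 387 - 245 = 142 W
Work above CP = 142 * 159 = 22578 J
W' = 22.578 kJ

22.578 kJ


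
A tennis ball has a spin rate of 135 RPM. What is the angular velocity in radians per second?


Convert RPM to rad/s: multiply by 2*pi and divide by 60
omega = 135 * 2 * pi / 60
= 14.137 rad/s

14.137 rad/s


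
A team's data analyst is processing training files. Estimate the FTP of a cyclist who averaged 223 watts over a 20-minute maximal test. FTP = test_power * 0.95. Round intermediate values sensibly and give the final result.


FTP = 223 * 0.95 = 211.85 W

211.85 W


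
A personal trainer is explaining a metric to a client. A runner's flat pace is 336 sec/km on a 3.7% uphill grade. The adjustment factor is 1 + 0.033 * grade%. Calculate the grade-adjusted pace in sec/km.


Factor = 1 + 0.033 * 3.7 = 1.1221
Adjusted pace = 336 * 1.1221
= 377.03 sec/km

377.03 s/km


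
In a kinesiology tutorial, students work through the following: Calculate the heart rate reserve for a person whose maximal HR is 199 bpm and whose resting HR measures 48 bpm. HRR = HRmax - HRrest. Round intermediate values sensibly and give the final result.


HRmax = 199 bpm
HRrest = 48 bpm
HRR = 199 - 48 = 151 bpm

151 bpm


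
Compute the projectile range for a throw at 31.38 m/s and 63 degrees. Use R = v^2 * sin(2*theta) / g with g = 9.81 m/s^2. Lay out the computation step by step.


Two times the angle = 126 degrees
sin(126) = 0.809017
R = 984.7044 * 0.809017 / 9.81 = 81.207 m

81.207 m


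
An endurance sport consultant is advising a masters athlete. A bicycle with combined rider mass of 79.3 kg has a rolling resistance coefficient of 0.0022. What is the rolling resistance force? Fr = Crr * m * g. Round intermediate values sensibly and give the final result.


Fr = 0.0022 * 79.3 * 9.81
= 0.17446 * 9.81
= 1.711 N

1.711 N


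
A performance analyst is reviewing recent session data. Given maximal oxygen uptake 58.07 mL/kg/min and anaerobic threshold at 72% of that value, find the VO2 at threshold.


Percentage as decimal = 0.72
VO2 at AT = 58.07 * 0.72 = 41.81 mL/kg/min

41.81 mL/kg/min


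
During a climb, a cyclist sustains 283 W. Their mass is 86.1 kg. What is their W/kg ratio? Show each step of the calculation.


Power-to-weight = 283 W / 86.1 kg
= 3.287 W/kg

3.287 W/kg


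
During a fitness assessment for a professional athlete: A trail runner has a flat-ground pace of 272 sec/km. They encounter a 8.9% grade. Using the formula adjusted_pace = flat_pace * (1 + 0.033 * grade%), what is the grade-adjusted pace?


Grade factor = 1 + 0.033 * 8.9 = 1.2937
Adjusted = 272 * 1.2937 = 351.89 sec/km

351.89 s/km


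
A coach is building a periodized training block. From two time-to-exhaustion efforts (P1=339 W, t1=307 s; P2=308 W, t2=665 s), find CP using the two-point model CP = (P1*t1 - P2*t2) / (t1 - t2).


Work in trial 1 = 104073 J
Work in trial 2 = 204820 J
Delta work = -100747 J
Delta time = -358 s
CP = -100747 / -358 = 281.42 W

281.42 W


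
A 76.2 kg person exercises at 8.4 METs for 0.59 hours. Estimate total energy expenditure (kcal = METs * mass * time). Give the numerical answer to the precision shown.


Energy = METs * mass(kg) * time(h)
= 8.4 * 76.2 * 0.59
= 377.65 kcal

377.65 kcal


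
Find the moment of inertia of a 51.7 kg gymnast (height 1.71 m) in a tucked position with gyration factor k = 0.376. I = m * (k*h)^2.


Radius of gyration = 0.376 * 1.71 = 0.64296 m
I = 51.7 * 0.64296^2
= 51.7 * 0.413398
= 21.373 kg*m^2

21.373 kg*m^2


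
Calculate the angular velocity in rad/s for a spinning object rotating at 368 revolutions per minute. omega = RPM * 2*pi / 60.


omega = RPM * 2*pi / 60
= 368 * 6.28318531 / 60
= 38.537 rad/s

38.537 rad/s


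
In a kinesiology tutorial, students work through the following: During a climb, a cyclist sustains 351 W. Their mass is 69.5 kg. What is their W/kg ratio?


Power-to-weight = 351 W / 69.5 kg
= 5.05 W/kg

5.05 W/kg


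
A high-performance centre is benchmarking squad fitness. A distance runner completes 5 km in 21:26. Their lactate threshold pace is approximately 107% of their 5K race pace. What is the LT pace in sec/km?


Convert to seconds: 21 min 26 s = 1286 s
Pace per km = 1286 / 5 = 257.2 s/km
LT pace = 257.2 * 1.07 = 275.2 s/km

275.2 s/km


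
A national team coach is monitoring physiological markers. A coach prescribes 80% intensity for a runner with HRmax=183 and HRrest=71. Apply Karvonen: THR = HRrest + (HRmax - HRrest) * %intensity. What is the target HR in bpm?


Heart rate reserve = 183 - 71 = 112
Intensity fraction = 80 / 100 = 0.8
THR = 71 + 112 * 0.8 = 160.6 bpm

160.6 bpm


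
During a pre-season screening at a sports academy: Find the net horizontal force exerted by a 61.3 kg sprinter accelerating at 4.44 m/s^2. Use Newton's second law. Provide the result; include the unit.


Newton's second law: F = m * a
F = 61.3 * 4.44 = 272.17 N

272.17 N


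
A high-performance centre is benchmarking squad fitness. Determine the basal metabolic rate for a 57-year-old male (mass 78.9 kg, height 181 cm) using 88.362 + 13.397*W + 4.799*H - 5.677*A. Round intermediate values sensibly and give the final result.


BMR = 88.362 + 13.397*78.9 + 4.799*181 - 5.677*57
= 1690.42 kcal/day

1690.42 kcal/day


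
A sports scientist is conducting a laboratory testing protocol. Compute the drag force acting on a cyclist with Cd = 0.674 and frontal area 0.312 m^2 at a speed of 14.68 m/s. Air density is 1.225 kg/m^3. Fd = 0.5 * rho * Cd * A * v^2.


Step 1: v^2 = 215.5024
Step 2: Fd = 0.5 * 1.225 * 0.674 * 0.312 * 215.5024
= 27.757 N

27.757 N


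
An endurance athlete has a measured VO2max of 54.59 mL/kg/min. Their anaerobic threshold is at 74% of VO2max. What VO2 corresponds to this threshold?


Anaerobic threshold VO2 = VO2max * 74%
= 54.59 * 0.74
= 40.4 mL/kg/min

40.4 mL/kg/min


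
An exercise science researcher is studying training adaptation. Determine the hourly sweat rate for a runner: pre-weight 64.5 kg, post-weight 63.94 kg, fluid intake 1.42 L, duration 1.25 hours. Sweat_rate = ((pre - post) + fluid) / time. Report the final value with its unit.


Mass lost = 64.5 - 63.94 = 0.56 kg
Add fluid consumed: 0.56 + 1.42 = 1.98 L total sweat
Sweat rate = 1.98 / 1.25 = 1.584 L/h

1.584 L/h


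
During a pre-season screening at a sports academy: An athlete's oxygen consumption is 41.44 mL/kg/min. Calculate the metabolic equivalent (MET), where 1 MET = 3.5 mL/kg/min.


MET = VO2 / 3.5
= 41.44 / 3.5
= 11.84 METs

11.84 METs


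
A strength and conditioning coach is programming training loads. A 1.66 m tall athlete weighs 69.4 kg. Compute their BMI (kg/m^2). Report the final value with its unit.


height^2 = 2.7556 m^2
BMI = 69.4 / 2.7556 = 25.19 kg/m^2

25.19 kg/m^2


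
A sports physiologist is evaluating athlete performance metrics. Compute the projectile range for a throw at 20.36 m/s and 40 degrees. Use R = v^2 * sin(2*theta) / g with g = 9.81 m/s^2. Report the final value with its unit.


Two times the angle = 80 degrees
sin(80) = 0.984808
R = 414.5296 * 0.984808 / 9.81 = 41.614 m

41.614 m


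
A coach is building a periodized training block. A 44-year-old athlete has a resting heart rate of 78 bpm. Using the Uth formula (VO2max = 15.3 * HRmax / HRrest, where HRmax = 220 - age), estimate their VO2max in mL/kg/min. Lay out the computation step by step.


HRmax = 220 - 44 = 176 bpm
Ratio = HRmax / HRrest = 176 / 78 = 2.2564
VO2max = 15.3 * 2.2564 = 34.52 mL/kg/min

34.52 mL/kg/min


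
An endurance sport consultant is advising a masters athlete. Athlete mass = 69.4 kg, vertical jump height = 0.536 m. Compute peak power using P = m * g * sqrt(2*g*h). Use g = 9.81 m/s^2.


sqrt(2 * 9.81 * 0.536) = sqrt(10.51632) = 3.242888 m/s
P = 69.4 * 9.81 * 3.242888
= 2207.8 W

2207.8 W


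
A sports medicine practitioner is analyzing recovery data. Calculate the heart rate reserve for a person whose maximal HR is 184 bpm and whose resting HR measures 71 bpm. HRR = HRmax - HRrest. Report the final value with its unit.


HRmax = 184 bpm
HRrest = 71 bpm
HRR = 184 - 71 = 113 bpm

113 bpm


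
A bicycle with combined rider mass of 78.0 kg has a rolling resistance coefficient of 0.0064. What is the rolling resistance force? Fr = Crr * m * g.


Fr = 0.0064 * 78.0 * 9.81
= 0.4992 * 9.81
= 4.897 N

4.897 N


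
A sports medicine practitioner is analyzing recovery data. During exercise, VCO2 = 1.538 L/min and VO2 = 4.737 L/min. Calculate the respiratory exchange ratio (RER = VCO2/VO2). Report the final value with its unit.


RER = VCO2 / VO2
= 1.538 / 4.737
= 0.3247

0.3247


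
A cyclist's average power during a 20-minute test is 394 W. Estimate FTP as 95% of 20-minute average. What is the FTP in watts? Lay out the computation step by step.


FTP = 20-min power * 0.95
= 394 * 0.95
= 374.3 W

374.3 W


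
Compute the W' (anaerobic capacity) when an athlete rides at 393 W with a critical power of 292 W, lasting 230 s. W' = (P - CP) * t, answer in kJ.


Above-CP power = 101 W
Duration = 230 s
W' = 101 * 230 = 23230 J
Convert: 23230 / 1000 = 23.23 kJ

23.23 kJ


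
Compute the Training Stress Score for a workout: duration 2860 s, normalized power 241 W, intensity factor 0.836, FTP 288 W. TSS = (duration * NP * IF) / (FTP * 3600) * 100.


Product = 2860 * 241 * 0.836 = 576221.36
Base = 288 * 3600 = 1036800
TSS = 576221.36 / 1036800 * 100 = 55.58

55.58 TSS


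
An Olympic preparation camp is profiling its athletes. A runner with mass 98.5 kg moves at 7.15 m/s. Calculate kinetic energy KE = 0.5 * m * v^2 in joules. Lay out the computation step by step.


v^2 = 7.15^2 = 51.1225
KE = 0.5 * 98.5 * 51.1225
= 2517.78 J

2517.78 J


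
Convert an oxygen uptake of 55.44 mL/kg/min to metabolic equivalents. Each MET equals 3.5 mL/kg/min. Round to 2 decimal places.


One MET = 3.5 mL/kg/min
Number of METs = 55.44 / 3.5
= 15.84 METs

15.84 METs


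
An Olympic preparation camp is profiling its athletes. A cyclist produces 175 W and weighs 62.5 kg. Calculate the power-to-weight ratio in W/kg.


P/W = power / mass
= 175 / 62.5
= 2.8 W/kg

2.8 W/kg


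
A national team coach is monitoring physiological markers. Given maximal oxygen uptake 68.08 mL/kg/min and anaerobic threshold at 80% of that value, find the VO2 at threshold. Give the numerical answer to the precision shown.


Percentage as decimal = 0.8
VO2 at AT = 68.08 * 0.8 = 54.46 mL/kg/min

54.46 mL/kg/min


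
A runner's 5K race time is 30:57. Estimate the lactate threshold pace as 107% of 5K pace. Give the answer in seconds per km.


Total race time = 30*60 + 57 = 1857 seconds
5K pace = 1857 / 5 = 371.4 sec/km
LT pace = 371.4 * 1.07 = 397.4 sec/km

397.4 s/km


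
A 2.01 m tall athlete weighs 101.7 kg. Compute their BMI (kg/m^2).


height^2 = 4.0401 m^2
BMI = 101.7 / 4.0401 = 25.17 kg/m^2

25.17 kg/m^2


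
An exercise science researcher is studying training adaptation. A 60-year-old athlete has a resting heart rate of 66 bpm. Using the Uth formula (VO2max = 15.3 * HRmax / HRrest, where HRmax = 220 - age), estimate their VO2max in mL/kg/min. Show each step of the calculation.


HRmax = 220 - 60 = 160 bpm
Ratio = HRmax / HRrest = 160 / 66 = 2.4242
VO2max = 15.3 * 2.4242 = 37.09 mL/kg/min

37.09 mL/kg/min


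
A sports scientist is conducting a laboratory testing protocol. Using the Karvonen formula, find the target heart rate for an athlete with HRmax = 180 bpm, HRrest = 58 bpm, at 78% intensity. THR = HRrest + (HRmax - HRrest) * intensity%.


HRR = 180 - 58 = 122
THR = 58 + 122 * 0.78
= 58 + 95.16
= 153.16 bpm

153.16 bpm


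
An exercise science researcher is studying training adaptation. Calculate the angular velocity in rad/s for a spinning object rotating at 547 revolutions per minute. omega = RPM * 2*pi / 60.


omega = RPM * 2*pi / 60
= 547 * 6.28318531 / 60
= 57.282 rad/s

57.282 rad/s


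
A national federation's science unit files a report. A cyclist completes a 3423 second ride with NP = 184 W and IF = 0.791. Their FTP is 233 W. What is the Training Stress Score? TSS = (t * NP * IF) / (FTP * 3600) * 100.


t * NP * IF = 3423 * 184 * 0.791 = 498197.112
FTP * 3600 = 838800
TSS = (498197.112 / 838800) * 100 = 59.39

59.39 TSS


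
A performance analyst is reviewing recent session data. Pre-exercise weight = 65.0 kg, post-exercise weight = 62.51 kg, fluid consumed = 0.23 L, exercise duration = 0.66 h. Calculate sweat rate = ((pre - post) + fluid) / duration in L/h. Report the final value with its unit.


Weight loss = 65.0 - 62.51 = 2.49 kg (approx L)
Total sweat = 2.49 + 0.23 = 2.72 L
Sweat rate = 2.72 / 0.66 = 4.121 L/h

4.121 L/h


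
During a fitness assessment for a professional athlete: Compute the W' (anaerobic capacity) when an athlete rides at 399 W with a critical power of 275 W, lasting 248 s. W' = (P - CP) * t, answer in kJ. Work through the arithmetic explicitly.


Above-CP power = 124 W
Duration = 248 s
W' = 124 * 248 = 30752 J
Convert: 30752 / 1000 = 30.752 kJ

30.752 kJ


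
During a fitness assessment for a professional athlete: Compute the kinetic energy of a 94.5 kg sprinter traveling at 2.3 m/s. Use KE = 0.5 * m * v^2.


Velocity squared = 5.29
KE = 0.5 * 94.5 * 5.29 = 249.95 J

249.95 J


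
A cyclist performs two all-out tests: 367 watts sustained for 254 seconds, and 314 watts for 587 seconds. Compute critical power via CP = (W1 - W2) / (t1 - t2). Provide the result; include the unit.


W1 = P1 * t1 = 367 * 254 = 93218 J
W2 = P2 * t2 = 314 * 587 = 184318 J
CP = (93218 - 184318) / (254 - 587)
= 273.57 W

273.57 W


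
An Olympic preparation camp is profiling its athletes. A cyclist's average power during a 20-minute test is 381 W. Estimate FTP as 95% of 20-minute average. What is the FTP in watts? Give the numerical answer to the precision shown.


FTP = 20-min power * 0.95
= 381 * 0.95
= 361.95 W

361.95 W


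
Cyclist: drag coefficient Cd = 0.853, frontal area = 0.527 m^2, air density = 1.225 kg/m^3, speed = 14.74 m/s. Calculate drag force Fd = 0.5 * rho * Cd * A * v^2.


v^2 = 14.74^2 = 217.2676
Fd = 0.5 * 1.225 * 0.853 * 0.527 * 217.2676
= 59.822 N

59.822 N


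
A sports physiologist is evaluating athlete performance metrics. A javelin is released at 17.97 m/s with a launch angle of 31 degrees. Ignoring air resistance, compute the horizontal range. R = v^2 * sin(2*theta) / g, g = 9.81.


Launch speed squared = 322.9209
sin(2 * 31 deg) = 0.882948
Range = 322.9209 * 0.882948 / 9.81
= 29.064 m

29.064 m


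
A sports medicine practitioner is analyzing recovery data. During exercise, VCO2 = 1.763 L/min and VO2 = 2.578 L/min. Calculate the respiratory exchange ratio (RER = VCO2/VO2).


RER = VCO2 / VO2
= 1.763 / 2.578
= 0.6839

0.6839


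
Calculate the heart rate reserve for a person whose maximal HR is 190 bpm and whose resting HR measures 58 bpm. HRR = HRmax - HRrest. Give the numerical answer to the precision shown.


HRmax = 190 bpm
HRrest = 58 bpm
HRR = 190 - 58 = 132 bpm

132 bpm


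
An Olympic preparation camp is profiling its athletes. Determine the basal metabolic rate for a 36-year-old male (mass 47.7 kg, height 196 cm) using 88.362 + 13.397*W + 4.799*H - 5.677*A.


BMR = 88.362 + 13.397*47.7 + 4.799*196 - 5.677*36
= 1463.63 kcal/day

1463.63 kcal/day


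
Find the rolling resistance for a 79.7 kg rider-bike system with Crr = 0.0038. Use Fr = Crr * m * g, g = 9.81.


m * g = 79.7 * 9.81 = 781.857 N
Fr = 0.0038 * 781.857 = 2.971 N

2.971 N


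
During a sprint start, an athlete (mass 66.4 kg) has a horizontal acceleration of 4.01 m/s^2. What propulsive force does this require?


Propulsive force = mass * acceleration
= 66.4 kg * 4.01 m/s^2
= 266.26 N

266.26 N


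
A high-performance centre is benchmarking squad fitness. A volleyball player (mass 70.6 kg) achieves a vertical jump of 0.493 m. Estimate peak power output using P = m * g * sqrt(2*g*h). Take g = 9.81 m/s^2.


2 * g * h = 2 * 9.81 * 0.493 = 9.67266
sqrt(9.67266) = 3.11009 m/s
P = 70.6 * 9.81 * 3.11009 = 2154.0 W

2154.0 W


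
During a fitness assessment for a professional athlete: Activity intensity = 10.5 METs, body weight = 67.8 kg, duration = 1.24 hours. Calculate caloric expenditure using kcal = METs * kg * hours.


kcal = 10.5 * 67.8 * 1.24
= 711.9 * 1.24
= 882.76 kcal

882.76 kcal


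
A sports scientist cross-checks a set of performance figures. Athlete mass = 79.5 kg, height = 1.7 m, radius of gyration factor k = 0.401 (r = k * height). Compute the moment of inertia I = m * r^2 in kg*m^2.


r = k * height = 0.401 * 1.7 = 0.6817 m
r^2 = 0.6817^2 = 0.464715
I = 79.5 * 0.464715 = 36.945 kg*m^2

36.945 kg*m^2


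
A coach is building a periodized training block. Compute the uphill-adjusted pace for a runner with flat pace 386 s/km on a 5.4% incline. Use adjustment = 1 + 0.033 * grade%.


Adjustment factor = 1 + 0.033 * 5.4 = 1.1782
Grade-adjusted pace = 386 * 1.1782 = 454.79 s/km

454.79 s/km


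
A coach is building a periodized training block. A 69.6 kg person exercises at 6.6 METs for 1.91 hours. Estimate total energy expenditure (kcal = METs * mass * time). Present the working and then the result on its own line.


Energy = METs * mass(kg) * time(h)
= 6.6 * 69.6 * 1.91
= 877.38 kcal

877.38 kcal


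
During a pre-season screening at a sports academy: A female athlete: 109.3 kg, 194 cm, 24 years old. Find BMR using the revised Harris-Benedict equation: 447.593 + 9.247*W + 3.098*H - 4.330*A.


Intercept = 447.593
Weight contribution = 9.247 * 109.3 = 1010.6971
Height contribution = 3.098 * 194 = 601.012
Age contribution = 4.33 * 24 = 103.92
BMR = 447.593 + 1010.6971 + 601.012 - 103.92
= 1955.38 kcal/day

1955.38 kcal/day


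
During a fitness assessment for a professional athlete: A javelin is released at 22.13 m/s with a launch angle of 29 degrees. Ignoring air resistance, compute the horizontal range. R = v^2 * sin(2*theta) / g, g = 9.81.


Launch speed squared = 489.7369
sin(2 * 29 deg) = 0.848048
Range = 489.7369 * 0.848048 / 9.81
= 42.336 m

42.336 m


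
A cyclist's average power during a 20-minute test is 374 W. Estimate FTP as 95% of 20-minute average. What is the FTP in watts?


FTP = 20-min power * 0.95
= 374 * 0.95
= 355.3 W

355.3 W


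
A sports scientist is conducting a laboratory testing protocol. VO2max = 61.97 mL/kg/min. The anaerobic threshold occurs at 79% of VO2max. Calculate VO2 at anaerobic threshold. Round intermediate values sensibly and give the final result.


AT fraction = 79 / 100 = 0.79
AT VO2 = 61.97 * 0.79
= 48.96 mL/kg/min

48.96 mL/kg/min


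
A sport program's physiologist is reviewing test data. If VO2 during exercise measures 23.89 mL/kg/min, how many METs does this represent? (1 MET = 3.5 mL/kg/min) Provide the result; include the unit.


METs = VO2 / 3.5 = 23.89 / 3.5 = 6.83

6.83 METs


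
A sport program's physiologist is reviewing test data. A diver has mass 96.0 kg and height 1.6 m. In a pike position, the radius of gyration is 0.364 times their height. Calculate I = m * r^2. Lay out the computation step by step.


r = 0.364 * 1.6 = 0.5824 m
I = m * r^2 = 96.0 * 0.33919 = 32.562 kg*m^2

32.562 kg*m^2


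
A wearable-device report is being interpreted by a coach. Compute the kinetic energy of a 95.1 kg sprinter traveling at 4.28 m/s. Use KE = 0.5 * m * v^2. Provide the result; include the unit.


Velocity squared = 18.3184
KE = 0.5 * 95.1 * 18.3184 = 871.04 J

871.04 J


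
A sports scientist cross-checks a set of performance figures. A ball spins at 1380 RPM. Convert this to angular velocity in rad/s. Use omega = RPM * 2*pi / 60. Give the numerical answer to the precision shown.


omega = 1380 * 2 * pi / 60
= 1380 * 6.28318531 / 60
= 8670.796 / 60
= 144.513 rad/s

144.513 rad/s


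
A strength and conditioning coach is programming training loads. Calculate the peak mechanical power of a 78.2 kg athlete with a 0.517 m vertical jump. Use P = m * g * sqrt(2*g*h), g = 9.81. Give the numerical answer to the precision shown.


First, sqrt(2gh) = sqrt(2 * 9.81 * 0.517)
= sqrt(10.14354) = 3.184892 m/s
Power = 78.2 * 9.81 * 3.184892 = 2443.26 W

2443.26 W


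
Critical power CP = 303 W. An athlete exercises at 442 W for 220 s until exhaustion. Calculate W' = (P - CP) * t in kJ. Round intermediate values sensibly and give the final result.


P - CP = 442 - 303 = 139 W
W' = 139 * 220 = 30580 J
= 30580 / 1000 = 30.58 kJ

30.58 kJ


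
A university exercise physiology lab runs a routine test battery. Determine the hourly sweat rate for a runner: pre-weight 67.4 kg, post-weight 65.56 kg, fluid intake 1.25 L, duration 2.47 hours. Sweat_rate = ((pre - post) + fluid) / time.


Mass lost = 67.4 - 65.56 = 1.84 kg
Add fluid consumed: 1.84 + 1.25 = 3.09 L total sweat
Sweat rate = 3.09 / 2.47 = 1.251 L/h

1.251 L/h


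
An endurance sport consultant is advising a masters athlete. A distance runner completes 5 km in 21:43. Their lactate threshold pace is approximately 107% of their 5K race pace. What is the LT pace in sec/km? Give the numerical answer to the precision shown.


Convert to seconds: 21 min 43 s = 1303 s
Pace per km = 1303 / 5 = 260.6 s/km
LT pace = 260.6 * 1.07 = 278.84 s/km

278.84 s/km


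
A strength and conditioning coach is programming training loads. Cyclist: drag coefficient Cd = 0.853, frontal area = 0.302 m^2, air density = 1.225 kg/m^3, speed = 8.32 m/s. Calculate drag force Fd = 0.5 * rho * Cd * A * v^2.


v^2 = 8.32^2 = 69.2224
Fd = 0.5 * 1.225 * 0.853 * 0.302 * 69.2224
= 10.922 N

10.922 N


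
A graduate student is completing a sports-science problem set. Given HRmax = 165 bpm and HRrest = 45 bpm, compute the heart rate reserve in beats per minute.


Heart rate reserve = maximum HR minus resting HR
HRR = 165 - 45 = 120 bpm

120 bpm


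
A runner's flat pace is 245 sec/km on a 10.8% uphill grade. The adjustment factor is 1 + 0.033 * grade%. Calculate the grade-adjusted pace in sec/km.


Factor = 1 + 0.033 * 10.8 = 1.3564
Adjusted pace = 245 * 1.3564
= 332.32 sec/km

332.32 s/km


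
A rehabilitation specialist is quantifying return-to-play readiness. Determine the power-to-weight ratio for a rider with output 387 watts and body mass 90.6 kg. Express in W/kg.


P/W = 387 / 90.6 = 4.272 W/kg

4.272 W/kg


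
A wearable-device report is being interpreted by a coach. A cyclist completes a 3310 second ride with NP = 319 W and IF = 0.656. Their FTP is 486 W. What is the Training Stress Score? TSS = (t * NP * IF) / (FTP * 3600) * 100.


t * NP * IF = 3310 * 319 * 0.656 = 692663.84
FTP * 3600 = 1749600
TSS = (692663.84 / 1749600) * 100 = 39.59

39.59 TSS


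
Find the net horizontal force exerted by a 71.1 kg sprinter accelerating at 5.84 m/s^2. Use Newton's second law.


Newton's second law: F = m * a
F = 71.1 * 5.84 = 415.22 N

415.22 N


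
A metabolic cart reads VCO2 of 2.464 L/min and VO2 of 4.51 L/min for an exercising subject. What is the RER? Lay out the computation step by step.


RER = VCO2 / VO2 = 2.464 / 4.51 = 0.5463

0.5463


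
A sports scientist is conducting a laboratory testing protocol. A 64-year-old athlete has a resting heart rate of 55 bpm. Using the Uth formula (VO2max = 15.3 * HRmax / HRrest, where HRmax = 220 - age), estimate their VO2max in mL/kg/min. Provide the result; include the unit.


HRmax = 220 - 64 = 156 bpm
Ratio = HRmax / HRrest = 156 / 55 = 2.8364
VO2max = 15.3 * 2.8364 = 43.4 mL/kg/min

43.4 mL/kg/min


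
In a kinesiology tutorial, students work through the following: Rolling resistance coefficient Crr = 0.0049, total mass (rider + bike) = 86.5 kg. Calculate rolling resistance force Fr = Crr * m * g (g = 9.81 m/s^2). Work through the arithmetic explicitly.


Fr = Crr * m * g
= 0.0049 * 86.5 * 9.81
= 4.158 N

4.158 N


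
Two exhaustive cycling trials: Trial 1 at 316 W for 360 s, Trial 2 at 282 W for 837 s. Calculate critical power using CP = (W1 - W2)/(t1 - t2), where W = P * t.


W1 = 316 * 360 = 113760 J
W2 = 282 * 837 = 236034 J
CP = (113760 - 236034) / (360 - 837)
= -122274 / -477
= 256.34 W

256.34 W


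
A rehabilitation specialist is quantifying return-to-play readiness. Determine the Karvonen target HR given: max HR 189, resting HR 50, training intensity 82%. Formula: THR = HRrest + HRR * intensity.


HRR = HRmax - HRrest = 189 - 50 = 139
THR = 50 + 139 * 0.82
= 163.98 bpm

163.98 bpm


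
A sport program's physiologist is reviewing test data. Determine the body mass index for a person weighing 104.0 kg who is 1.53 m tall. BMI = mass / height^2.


BMI = mass / height^2
= 104.0 / 1.53^2
= 104.0 / 2.3409
= 44.43 kg/m^2

44.43 kg/m^2


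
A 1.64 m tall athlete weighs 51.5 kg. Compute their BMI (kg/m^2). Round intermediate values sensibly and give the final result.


height^2 = 2.6896 m^2
BMI = 51.5 / 2.6896 = 19.15 kg/m^2

19.15 kg/m^2


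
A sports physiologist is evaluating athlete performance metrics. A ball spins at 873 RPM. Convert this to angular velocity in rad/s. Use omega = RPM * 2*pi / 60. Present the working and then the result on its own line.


omega = 873 * 2 * pi / 60
= 873 * 6.28318531 / 60
= 5485.221 / 60
= 91.42 rad/s

91.42 rad/s


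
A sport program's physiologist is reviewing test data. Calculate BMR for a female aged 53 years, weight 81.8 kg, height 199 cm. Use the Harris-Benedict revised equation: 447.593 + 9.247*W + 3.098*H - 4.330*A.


Substituting values:
W term = 9.247 * 81.8 = 756.4046
H term = 3.098 * 199 = 616.502
A term = 4.330 * 53 = 229.49
BMR = 1591.01 kcal/day

1591.01 kcal/day


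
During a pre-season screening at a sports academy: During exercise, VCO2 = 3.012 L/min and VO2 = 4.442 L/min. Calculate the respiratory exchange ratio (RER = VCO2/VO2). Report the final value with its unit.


RER = VCO2 / VO2
= 3.012 / 4.442
= 0.6781

0.6781


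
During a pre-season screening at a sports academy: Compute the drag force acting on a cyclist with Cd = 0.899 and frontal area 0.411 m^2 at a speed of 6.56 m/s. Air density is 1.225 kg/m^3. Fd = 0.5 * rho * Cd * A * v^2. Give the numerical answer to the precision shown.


Step 1: v^2 = 43.0336
Step 2: Fd = 0.5 * 1.225 * 0.899 * 0.411 * 43.0336
= 9.739 N

9.739 N


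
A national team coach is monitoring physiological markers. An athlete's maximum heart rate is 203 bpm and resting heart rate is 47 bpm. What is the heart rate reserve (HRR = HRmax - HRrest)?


HRR = HRmax - HRrest
= 203 - 47
= 156 bpm

156 bpm


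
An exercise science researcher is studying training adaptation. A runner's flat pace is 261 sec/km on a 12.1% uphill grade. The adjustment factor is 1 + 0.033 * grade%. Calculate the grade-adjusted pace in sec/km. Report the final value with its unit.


Factor = 1 + 0.033 * 12.1 = 1.3993
Adjusted pace = 261 * 1.3993
= 365.22 sec/km

365.22 s/km
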